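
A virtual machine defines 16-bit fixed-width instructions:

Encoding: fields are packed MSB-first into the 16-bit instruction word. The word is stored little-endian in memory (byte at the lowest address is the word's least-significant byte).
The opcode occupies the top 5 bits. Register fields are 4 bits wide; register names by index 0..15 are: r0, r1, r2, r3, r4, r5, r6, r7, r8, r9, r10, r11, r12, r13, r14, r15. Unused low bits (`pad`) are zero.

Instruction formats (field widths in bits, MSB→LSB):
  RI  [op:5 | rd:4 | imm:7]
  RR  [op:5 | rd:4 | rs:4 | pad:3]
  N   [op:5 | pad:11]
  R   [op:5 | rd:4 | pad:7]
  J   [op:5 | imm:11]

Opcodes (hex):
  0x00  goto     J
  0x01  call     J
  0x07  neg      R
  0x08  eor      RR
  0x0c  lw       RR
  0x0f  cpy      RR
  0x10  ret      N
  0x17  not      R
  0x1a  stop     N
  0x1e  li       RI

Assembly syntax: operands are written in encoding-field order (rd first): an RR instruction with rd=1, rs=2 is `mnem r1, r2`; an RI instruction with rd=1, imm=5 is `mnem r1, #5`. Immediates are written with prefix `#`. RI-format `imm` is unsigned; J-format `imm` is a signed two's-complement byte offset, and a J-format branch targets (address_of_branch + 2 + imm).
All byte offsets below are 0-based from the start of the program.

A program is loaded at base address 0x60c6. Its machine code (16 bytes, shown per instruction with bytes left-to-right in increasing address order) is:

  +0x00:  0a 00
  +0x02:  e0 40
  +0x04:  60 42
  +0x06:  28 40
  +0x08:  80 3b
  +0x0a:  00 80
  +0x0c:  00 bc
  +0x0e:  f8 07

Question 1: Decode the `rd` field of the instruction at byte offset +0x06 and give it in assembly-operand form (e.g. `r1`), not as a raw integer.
[06] 28 40 → 0x4028
  opcode bits[15:11]=0x8: eor/RR
  rd: (w>>7)&0xf=0x0 → r0
  rs: (w>>3)&0xf=0x5 → r5

r0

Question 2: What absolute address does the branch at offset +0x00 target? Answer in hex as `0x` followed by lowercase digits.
@+00  little-endian(0a 00) = 0x000a
  opcode bits[15:11]=0x0: goto/J
  [10:0] imm=10 = #10
  target = base 0x60c6 + off 0x00 + 2 + imm 10 = 0x60d2

0x60d2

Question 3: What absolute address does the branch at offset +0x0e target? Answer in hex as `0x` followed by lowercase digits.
0x60ce

@+0e  little-endian(f8 07) = 0x07f8
  top 5b → 0x0 → goto [J]
  imm: (w>>0)&0x7ff=0x7f8 (s11→-8) → #-8
  target = base 0x60c6 + off 0x0e + 2 + imm -8 = 0x60ce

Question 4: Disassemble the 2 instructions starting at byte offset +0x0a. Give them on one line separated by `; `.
ret; not r8

@+0a  little-endian(00 80) = 0x8000
  top 5b → 0x10 → ret [N]
@+0c  little-endian(00 bc) = 0xbc00
  top 5b → 0x17 → not [R]
  rd@[10:7]=0x8 ⇒ r8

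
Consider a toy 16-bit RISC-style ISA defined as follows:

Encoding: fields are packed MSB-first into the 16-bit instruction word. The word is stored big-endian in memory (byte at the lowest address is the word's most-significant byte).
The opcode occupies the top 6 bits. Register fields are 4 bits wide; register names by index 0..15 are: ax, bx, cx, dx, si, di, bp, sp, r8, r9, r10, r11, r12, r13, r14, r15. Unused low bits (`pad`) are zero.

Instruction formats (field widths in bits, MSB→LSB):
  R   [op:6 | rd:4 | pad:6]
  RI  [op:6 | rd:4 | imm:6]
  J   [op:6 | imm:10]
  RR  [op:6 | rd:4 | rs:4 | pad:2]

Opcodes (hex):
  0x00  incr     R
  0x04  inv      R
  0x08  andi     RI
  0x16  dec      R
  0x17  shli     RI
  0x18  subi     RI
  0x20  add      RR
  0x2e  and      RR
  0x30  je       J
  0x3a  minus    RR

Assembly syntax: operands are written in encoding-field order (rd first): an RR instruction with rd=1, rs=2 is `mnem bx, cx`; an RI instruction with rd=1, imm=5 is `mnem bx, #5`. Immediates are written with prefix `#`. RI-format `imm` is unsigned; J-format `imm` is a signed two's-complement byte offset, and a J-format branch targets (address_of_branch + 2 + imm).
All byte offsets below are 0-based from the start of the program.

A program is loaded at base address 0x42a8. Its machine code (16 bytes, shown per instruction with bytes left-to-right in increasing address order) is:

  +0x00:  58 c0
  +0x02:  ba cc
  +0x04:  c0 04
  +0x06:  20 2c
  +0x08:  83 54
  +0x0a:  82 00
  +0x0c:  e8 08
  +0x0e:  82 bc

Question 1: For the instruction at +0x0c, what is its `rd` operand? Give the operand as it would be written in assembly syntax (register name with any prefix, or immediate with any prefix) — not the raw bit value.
@+0c  big-endian(e8 08) = 0xe808
  opcode bits[15:10]=0x3a: minus/RR
  rd@[9:6]=0x0 ⇒ ax
  rs@[5:2]=0x2 ⇒ cx

ax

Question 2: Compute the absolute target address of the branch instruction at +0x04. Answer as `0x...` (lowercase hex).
[04] c0 04 → 0xc004
  top 6b → 0x30 → je [J]
  imm: (w>>0)&0x3ff=0x4 → #4
  target = base 0x42a8 + off 0x04 + 2 + imm 4 = 0x42b2

0x42b2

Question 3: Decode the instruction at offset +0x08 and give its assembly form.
+0x08: 83 54 ⇒ word 0x8354 (big)
  opcode bits[15:10]=0x20: add/RR
  rd: (w>>6)&0xf=0xd → r13
  rs: (w>>2)&0xf=0x5 → di

add r13, di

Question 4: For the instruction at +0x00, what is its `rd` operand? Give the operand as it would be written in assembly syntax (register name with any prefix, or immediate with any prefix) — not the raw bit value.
+0x00: 58 c0 ⇒ word 0x58c0 (big)
  op=0x58c0>>10=0x16 ⇒ dec (R)
  [9:6] rd=3 = dx

dx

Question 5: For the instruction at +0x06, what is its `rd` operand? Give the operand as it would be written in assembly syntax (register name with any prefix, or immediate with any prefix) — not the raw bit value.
ax

+0x06: 20 2c ⇒ word 0x202c (big)
  top 6b → 0x8 → andi [RI]
  rd@[9:6]=0x0 ⇒ ax
  imm@[5:0]=0x2c ⇒ #44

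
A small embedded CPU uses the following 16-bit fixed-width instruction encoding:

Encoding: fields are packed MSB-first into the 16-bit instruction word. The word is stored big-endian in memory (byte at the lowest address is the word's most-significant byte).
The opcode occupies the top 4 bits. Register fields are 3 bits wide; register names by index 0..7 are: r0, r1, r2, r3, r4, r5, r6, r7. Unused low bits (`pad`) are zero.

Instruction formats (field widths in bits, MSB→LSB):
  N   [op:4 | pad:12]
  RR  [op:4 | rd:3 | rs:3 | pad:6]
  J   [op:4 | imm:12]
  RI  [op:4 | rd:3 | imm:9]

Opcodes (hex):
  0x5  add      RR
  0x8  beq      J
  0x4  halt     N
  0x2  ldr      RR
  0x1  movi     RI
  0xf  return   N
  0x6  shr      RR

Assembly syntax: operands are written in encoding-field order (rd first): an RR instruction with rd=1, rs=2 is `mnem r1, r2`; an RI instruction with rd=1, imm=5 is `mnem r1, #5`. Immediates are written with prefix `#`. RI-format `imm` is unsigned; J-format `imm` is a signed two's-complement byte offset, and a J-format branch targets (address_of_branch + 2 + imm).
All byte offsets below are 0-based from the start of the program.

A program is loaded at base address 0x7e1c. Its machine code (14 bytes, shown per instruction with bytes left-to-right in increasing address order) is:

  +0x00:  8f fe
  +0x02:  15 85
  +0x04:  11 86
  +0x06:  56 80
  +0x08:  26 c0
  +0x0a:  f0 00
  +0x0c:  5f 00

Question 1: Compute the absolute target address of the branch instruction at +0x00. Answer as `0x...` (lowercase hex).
0x7e1c

off 0x00: read 8f fe as big → 0x8ffe
  top 4b → 0x8 → beq [J]
  imm: (w>>0)&0xfff=0xffe (s12→-2) → #-2
  target = base 0x7e1c + off 0x00 + 2 + imm -2 = 0x7e1c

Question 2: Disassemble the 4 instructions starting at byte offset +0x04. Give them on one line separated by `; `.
@+04  big-endian(11 86) = 0x1186
  opcode bits[15:12]=0x1: movi/RI
  rd: (w>>9)&0x7=0x0 → r0
  imm: (w>>0)&0x1ff=0x186 → #390
@+06  big-endian(56 80) = 0x5680
  opcode bits[15:12]=0x5: add/RR
  rd: (w>>9)&0x7=0x3 → r3
  rs: (w>>6)&0x7=0x2 → r2
@+08  big-endian(26 c0) = 0x26c0
  opcode bits[15:12]=0x2: ldr/RR
  rd: (w>>9)&0x7=0x3 → r3
  rs: (w>>6)&0x7=0x3 → r3
@+0a  big-endian(f0 00) = 0xf000
  opcode bits[15:12]=0xf: return/N

movi r0, #390; add r3, r2; ldr r3, r3; return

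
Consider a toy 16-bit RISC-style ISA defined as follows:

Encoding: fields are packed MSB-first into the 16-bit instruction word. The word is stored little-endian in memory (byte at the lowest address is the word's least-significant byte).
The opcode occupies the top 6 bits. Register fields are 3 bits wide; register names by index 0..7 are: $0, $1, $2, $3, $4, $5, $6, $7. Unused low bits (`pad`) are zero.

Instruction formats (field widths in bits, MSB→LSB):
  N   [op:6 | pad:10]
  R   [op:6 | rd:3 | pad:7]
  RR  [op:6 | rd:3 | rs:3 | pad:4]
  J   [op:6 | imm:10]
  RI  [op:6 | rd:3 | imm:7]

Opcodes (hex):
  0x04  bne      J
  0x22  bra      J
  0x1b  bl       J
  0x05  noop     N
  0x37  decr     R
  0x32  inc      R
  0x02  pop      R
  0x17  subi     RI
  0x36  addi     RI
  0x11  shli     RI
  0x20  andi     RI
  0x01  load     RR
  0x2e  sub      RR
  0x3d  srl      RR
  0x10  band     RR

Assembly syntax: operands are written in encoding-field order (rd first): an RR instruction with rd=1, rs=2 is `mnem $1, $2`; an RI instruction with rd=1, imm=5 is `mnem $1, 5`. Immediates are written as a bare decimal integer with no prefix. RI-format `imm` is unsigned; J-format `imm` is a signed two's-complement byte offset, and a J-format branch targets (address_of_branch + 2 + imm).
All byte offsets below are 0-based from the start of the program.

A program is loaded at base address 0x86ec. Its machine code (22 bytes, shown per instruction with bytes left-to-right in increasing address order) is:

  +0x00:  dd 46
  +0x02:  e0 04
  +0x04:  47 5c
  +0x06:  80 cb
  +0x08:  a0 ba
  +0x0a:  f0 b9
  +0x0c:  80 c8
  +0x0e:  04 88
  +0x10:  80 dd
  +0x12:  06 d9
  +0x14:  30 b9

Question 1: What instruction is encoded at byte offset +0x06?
inc $7

@+06  little-endian(80 cb) = 0xcb80
  opcode bits[15:10]=0x32: inc/R
  rd: (w>>7)&0x7=0x7 → $7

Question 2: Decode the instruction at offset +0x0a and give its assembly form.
sub $3, $7

@+0a  little-endian(f0 b9) = 0xb9f0
  opcode bits[15:10]=0x2e: sub/RR
  rd@[9:7]=0x3 ⇒ $3
  rs@[6:4]=0x7 ⇒ $7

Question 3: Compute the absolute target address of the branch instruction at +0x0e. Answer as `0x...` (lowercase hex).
off 0x0e: read 04 88 as little → 0x8804
  op=0x8804>>10=0x22 ⇒ bra (J)
  imm@[9:0]=0x4 ⇒ 4
  target = base 0x86ec + off 0x0e + 2 + imm 4 = 0x8700

0x8700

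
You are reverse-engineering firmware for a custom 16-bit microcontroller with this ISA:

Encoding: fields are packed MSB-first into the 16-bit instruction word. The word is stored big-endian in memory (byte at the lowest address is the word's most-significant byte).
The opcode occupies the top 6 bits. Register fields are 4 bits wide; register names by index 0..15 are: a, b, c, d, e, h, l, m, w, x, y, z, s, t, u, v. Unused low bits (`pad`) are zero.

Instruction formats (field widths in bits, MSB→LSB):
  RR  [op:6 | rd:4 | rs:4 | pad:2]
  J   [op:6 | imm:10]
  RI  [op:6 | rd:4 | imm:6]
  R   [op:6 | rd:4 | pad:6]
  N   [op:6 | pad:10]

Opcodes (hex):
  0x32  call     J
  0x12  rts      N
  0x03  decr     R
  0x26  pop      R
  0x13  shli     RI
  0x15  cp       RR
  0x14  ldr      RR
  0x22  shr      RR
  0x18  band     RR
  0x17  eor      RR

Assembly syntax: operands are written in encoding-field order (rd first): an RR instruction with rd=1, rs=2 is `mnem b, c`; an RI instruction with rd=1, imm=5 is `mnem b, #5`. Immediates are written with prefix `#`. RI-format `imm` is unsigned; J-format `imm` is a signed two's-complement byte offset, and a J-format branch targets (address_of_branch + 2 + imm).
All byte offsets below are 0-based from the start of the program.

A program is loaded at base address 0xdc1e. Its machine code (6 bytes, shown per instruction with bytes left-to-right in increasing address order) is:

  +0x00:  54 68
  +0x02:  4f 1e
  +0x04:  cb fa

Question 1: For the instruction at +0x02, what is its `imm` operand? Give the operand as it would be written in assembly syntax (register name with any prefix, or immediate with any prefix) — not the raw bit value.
off 0x02: read 4f 1e as big → 0x4f1e
  top 6b → 0x13 → shli [RI]
  rd: (w>>6)&0xf=0xc → s
  imm: (w>>0)&0x3f=0x1e → #30

#30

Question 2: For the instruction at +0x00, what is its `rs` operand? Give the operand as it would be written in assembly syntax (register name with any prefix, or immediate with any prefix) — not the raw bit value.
+0x00: 54 68 ⇒ word 0x5468 (big)
  op=0x5468>>10=0x15 ⇒ cp (RR)
  rd@[9:6]=0x1 ⇒ b
  rs@[5:2]=0xa ⇒ y

y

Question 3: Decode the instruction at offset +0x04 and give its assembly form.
off 0x04: read cb fa as big → 0xcbfa
  opcode bits[15:10]=0x32: call/J
  imm@[9:0]=0x3fa (s10→-6) ⇒ #-6

call #-6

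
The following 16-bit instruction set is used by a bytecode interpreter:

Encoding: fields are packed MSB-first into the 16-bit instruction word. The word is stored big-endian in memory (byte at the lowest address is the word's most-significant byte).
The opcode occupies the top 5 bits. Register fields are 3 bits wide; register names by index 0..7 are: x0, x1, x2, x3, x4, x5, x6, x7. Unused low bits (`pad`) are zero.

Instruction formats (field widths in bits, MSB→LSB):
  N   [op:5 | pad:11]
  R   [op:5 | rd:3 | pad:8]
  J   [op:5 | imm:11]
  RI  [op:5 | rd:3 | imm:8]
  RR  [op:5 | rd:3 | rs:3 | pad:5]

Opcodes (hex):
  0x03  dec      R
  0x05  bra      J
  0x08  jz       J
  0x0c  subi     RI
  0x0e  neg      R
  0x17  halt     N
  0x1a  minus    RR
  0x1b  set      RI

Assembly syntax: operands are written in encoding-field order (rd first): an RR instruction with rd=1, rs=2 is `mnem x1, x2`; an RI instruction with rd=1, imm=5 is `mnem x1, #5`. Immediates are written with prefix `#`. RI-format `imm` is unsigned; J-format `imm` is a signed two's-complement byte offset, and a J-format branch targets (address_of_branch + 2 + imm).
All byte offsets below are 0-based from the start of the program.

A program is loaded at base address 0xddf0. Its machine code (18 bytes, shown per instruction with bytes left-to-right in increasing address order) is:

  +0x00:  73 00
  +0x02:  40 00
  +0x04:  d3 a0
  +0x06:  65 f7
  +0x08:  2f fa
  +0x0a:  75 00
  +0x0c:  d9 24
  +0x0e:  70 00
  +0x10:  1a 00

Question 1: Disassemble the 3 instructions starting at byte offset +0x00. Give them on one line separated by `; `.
off 0x00: read 73 00 as big → 0x7300
  op=0x7300>>11=0xe ⇒ neg (R)
  rd@[10:8]=0x3 ⇒ x3
off 0x02: read 40 00 as big → 0x4000
  op=0x4000>>11=0x8 ⇒ jz (J)
  imm@[10:0]=0x0 ⇒ #0
off 0x04: read d3 a0 as big → 0xd3a0
  op=0xd3a0>>11=0x1a ⇒ minus (RR)
  rd@[10:8]=0x3 ⇒ x3
  rs@[7:5]=0x5 ⇒ x5

neg x3; jz #0; minus x3, x5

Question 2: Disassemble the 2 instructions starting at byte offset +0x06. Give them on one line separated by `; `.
subi x5, #247; bra #-6

+0x06: 65 f7 ⇒ word 0x65f7 (big)
  op=0x65f7>>11=0xc ⇒ subi (RI)
  rd@[10:8]=0x5 ⇒ x5
  imm@[7:0]=0xf7 ⇒ #247
+0x08: 2f fa ⇒ word 0x2ffa (big)
  op=0x2ffa>>11=0x5 ⇒ bra (J)
  imm@[10:0]=0x7fa (s11→-6) ⇒ #-6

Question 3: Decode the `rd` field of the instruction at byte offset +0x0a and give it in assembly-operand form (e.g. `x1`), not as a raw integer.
@+0a  big-endian(75 00) = 0x7500
  top 5b → 0xe → neg [R]
  rd@[10:8]=0x5 ⇒ x5

x5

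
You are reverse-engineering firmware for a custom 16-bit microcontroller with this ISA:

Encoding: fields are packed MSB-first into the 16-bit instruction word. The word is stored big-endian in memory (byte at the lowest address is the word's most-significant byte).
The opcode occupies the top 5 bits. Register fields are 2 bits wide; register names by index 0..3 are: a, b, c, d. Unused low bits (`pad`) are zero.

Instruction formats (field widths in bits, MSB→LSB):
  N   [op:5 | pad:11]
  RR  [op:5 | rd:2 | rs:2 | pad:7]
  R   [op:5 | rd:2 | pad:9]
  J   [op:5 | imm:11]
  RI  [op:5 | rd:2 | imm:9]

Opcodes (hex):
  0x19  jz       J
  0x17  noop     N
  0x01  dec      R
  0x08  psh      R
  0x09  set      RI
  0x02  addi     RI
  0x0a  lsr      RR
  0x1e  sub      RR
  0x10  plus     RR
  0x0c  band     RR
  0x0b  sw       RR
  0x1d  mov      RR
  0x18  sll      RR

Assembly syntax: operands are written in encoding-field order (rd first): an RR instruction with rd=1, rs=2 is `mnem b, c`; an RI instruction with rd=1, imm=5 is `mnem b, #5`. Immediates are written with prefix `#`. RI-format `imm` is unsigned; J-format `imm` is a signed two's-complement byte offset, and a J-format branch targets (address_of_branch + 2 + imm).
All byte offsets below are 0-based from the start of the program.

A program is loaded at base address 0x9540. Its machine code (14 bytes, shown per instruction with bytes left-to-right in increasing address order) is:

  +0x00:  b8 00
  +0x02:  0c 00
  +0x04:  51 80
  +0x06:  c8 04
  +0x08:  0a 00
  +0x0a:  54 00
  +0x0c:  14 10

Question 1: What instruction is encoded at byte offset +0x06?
jz #4

off 0x06: read c8 04 as big → 0xc804
  top 5b → 0x19 → jz [J]
  imm: (w>>0)&0x7ff=0x4 → #4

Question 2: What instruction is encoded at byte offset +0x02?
+0x02: 0c 00 ⇒ word 0x0c00 (big)
  op=0x0c00>>11=0x1 ⇒ dec (R)
  rd@[10:9]=0x2 ⇒ c

dec c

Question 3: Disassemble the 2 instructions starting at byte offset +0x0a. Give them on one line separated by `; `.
off 0x0a: read 54 00 as big → 0x5400
  op=0x5400>>11=0xa ⇒ lsr (RR)
  [10:9] rd=2 = c
  [8:7] rs=0 = a
off 0x0c: read 14 10 as big → 0x1410
  op=0x1410>>11=0x2 ⇒ addi (RI)
  [10:9] rd=2 = c
  [8:0] imm=16 = #16

lsr c, a; addi c, #16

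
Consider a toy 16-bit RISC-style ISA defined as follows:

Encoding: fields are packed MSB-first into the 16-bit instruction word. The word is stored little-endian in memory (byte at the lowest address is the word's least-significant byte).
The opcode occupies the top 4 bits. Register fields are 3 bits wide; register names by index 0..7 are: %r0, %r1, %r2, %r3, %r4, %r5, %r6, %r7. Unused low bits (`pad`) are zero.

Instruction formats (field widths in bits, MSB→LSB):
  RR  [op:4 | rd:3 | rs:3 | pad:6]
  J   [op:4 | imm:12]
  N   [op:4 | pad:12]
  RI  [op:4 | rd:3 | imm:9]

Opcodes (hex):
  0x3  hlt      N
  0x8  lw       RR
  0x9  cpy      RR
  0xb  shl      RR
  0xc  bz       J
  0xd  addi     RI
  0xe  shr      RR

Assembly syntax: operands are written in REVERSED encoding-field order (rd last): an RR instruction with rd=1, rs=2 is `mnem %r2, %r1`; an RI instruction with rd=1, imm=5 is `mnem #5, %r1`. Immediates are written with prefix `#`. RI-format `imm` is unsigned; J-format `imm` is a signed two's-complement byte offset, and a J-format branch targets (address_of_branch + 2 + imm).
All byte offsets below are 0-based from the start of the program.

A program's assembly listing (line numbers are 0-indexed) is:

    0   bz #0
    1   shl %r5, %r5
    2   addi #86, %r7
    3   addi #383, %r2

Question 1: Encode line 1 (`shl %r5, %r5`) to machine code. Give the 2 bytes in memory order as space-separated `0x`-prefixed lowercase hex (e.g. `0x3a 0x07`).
0x40 0xbb

line 1 (shl): pack op=0xb:4|rd=5:3|rs=5:3|pad=0:6 = 0xbb40; little→ 40 bb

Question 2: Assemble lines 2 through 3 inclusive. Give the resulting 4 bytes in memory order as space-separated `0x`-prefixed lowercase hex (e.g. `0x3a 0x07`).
line 2 (addi): pack op=0xd:4|rd=7:3|imm=86:9 = 0xde56; little→ 56 de
line 3 (addi): pack op=0xd:4|rd=2:3|imm=383:9 = 0xd57f; little→ 7f d5

0x56 0xde 0x7f 0xd5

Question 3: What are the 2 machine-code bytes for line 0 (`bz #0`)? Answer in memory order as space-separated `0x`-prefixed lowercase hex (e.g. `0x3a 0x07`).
0x00 0xc0

line 0 (bz): pack op=0xc:4|imm=0:12 = 0xc000; little→ 00 c0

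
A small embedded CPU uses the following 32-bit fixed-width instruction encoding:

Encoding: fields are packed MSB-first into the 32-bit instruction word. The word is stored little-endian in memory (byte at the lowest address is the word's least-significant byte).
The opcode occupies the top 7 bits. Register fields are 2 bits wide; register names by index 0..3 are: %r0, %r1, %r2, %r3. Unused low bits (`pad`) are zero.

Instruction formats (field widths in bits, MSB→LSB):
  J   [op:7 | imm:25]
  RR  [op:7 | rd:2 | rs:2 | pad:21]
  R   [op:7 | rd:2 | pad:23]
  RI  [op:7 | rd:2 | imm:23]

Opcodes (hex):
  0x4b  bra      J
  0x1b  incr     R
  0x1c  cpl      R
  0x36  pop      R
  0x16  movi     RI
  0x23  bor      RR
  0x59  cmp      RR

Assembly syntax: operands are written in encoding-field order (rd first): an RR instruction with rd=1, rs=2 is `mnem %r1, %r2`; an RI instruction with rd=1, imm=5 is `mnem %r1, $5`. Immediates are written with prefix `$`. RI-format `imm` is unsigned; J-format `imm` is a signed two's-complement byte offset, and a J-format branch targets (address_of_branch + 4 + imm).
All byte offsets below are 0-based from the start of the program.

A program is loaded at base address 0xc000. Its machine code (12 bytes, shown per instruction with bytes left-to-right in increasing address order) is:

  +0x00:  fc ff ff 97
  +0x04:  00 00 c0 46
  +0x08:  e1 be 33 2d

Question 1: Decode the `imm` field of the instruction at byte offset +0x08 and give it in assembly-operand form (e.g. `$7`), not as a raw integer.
$3391201

+0x08: e1 be 33 2d ⇒ word 0x2d33bee1 (little)
  op=0x2d33bee1>>25=0x16 ⇒ movi (RI)
  rd: (w>>23)&0x3=0x2 → %r2
  imm: (w>>0)&0x7fffff=0x33bee1 → $3391201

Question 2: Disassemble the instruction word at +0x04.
bor %r1, %r2

off 0x04: read 00 00 c0 46 as little → 0x46c00000
  opcode bits[31:25]=0x23: bor/RR
  [24:23] rd=1 = %r1
  [22:21] rs=2 = %r2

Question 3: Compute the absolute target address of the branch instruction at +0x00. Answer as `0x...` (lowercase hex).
0xc000

[00] fc ff ff 97 → 0x97fffffc
  op=0x97fffffc>>25=0x4b ⇒ bra (J)
  imm: (w>>0)&0x1ffffff=0x1fffffc (s25→-4) → $-4
  target = base 0xc000 + off 0x00 + 4 + imm -4 = 0xc000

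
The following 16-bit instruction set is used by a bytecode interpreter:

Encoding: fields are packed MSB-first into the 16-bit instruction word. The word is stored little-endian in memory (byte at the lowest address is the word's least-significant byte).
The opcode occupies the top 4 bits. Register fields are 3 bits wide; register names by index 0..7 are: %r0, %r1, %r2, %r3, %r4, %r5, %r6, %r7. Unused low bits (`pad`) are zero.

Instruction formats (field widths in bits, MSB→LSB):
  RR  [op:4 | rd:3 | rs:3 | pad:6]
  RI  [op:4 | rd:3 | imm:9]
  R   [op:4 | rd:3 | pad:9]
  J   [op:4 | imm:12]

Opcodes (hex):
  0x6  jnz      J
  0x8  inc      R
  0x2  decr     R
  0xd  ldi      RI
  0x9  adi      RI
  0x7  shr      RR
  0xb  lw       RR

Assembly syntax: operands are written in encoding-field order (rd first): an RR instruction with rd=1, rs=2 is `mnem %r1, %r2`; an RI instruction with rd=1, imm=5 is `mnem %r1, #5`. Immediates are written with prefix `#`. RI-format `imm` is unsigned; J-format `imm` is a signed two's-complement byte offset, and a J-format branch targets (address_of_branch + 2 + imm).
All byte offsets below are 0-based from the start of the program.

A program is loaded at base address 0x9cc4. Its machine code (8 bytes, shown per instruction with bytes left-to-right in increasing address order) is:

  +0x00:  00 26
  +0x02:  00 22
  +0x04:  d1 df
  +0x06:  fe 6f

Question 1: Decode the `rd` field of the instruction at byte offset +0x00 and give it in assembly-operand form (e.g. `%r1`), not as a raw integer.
+0x00: 00 26 ⇒ word 0x2600 (little)
  op=0x2600>>12=0x2 ⇒ decr (R)
  rd: (w>>9)&0x7=0x3 → %r3

%r3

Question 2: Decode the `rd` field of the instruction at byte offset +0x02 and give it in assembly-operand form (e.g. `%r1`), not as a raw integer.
@+02  little-endian(00 22) = 0x2200
  op=0x2200>>12=0x2 ⇒ decr (R)
  rd@[11:9]=0x1 ⇒ %r1

%r1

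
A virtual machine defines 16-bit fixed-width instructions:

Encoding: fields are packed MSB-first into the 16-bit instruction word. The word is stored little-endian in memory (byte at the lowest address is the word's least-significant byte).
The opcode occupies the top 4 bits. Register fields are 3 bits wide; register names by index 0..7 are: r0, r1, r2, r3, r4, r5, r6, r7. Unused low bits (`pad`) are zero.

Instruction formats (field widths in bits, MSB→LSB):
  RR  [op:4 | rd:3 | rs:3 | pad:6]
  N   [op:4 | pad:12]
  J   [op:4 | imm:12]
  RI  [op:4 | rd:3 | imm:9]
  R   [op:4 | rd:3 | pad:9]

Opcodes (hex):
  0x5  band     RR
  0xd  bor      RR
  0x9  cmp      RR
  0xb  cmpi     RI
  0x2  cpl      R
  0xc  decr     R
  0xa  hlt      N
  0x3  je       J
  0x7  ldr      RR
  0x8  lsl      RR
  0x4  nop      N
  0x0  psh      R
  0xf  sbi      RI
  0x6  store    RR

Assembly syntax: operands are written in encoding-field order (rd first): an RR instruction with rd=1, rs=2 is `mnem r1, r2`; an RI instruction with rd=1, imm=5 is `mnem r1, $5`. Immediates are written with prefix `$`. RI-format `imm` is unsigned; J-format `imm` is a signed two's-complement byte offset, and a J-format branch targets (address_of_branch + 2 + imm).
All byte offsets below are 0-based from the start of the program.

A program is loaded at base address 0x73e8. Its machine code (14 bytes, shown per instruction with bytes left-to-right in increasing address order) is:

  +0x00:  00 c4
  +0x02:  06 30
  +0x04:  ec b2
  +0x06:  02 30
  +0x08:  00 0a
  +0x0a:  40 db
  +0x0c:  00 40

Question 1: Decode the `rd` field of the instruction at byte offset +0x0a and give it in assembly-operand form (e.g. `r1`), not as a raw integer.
r5

off 0x0a: read 40 db as little → 0xdb40
  opcode bits[15:12]=0xd: bor/RR
  rd: (w>>9)&0x7=0x5 → r5
  rs: (w>>6)&0x7=0x5 → r5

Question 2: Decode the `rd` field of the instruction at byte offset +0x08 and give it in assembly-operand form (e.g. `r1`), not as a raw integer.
r5

@+08  little-endian(00 0a) = 0x0a00
  opcode bits[15:12]=0x0: psh/R
  [11:9] rd=5 = r5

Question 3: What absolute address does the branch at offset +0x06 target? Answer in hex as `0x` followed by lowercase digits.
0x73f2

+0x06: 02 30 ⇒ word 0x3002 (little)
  op=0x3002>>12=0x3 ⇒ je (J)
  imm@[11:0]=0x2 ⇒ $2
  target = base 0x73e8 + off 0x06 + 2 + imm 2 = 0x73f2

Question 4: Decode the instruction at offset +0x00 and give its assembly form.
decr r2

+0x00: 00 c4 ⇒ word 0xc400 (little)
  top 4b → 0xc → decr [R]
  rd: (w>>9)&0x7=0x2 → r2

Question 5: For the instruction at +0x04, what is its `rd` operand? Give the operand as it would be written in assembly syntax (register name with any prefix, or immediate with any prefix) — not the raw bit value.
r1

+0x04: ec b2 ⇒ word 0xb2ec (little)
  opcode bits[15:12]=0xb: cmpi/RI
  rd: (w>>9)&0x7=0x1 → r1
  imm: (w>>0)&0x1ff=0xec → $236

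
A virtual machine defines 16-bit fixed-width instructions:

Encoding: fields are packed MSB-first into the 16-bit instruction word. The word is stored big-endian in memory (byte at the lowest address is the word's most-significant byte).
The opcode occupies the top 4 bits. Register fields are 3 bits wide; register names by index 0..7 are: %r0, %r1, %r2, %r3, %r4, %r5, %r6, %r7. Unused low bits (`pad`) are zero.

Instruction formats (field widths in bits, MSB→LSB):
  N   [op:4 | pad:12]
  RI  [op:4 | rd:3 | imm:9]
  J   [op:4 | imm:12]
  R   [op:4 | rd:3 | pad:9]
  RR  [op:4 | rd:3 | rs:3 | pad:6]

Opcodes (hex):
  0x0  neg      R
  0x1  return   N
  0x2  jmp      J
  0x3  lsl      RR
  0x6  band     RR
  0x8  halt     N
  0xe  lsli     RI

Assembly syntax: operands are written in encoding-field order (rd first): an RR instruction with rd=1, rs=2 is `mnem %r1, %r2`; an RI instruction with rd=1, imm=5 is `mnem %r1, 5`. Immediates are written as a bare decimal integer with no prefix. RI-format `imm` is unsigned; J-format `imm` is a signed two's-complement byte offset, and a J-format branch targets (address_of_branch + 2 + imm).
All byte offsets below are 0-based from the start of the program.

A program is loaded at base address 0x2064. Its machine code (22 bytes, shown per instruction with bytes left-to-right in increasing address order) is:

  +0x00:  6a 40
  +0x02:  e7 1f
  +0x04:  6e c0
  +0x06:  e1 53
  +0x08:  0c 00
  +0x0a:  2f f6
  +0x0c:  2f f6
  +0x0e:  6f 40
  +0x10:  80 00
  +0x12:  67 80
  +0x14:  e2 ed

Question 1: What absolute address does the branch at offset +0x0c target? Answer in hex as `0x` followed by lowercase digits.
0x2068

[0c] 2f f6 → 0x2ff6
  op=0x2ff6>>12=0x2 ⇒ jmp (J)
  [11:0] imm=4086 (s12→-10) = -10
  target = base 0x2064 + off 0x0c + 2 + imm -10 = 0x2068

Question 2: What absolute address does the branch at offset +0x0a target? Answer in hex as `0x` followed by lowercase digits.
+0x0a: 2f f6 ⇒ word 0x2ff6 (big)
  op=0x2ff6>>12=0x2 ⇒ jmp (J)
  [11:0] imm=4086 (s12→-10) = -10
  target = base 0x2064 + off 0x0a + 2 + imm -10 = 0x2066

0x2066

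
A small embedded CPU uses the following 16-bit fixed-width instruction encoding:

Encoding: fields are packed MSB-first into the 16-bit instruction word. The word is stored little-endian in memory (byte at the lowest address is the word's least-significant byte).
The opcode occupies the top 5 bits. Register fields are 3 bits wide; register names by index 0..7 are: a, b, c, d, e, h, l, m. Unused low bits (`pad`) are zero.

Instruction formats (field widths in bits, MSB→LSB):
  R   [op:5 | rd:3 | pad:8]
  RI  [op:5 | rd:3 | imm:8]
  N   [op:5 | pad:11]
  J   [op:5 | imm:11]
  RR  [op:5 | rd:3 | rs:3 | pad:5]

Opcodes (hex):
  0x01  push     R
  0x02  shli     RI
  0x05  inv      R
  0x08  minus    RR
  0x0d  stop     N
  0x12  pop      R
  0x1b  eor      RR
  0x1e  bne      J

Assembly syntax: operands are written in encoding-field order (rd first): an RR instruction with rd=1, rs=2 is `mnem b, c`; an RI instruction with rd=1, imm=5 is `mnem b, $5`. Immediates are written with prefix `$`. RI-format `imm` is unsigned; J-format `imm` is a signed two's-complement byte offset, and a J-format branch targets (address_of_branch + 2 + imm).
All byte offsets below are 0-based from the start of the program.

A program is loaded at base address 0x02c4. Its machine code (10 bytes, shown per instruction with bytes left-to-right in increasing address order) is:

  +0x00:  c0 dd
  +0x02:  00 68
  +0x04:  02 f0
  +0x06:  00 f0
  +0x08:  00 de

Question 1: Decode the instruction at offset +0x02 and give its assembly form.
[02] 00 68 → 0x6800
  opcode bits[15:11]=0xd: stop/N

stop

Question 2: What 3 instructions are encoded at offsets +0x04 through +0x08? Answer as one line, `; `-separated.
off 0x04: read 02 f0 as little → 0xf002
  top 5b → 0x1e → bne [J]
  imm@[10:0]=0x2 ⇒ $2
off 0x06: read 00 f0 as little → 0xf000
  top 5b → 0x1e → bne [J]
  imm@[10:0]=0x0 ⇒ $0
off 0x08: read 00 de as little → 0xde00
  top 5b → 0x1b → eor [RR]
  rd@[10:8]=0x6 ⇒ l
  rs@[7:5]=0x0 ⇒ a

bne $2; bne $0; eor l, a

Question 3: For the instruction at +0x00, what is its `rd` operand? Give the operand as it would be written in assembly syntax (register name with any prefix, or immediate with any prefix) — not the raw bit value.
off 0x00: read c0 dd as little → 0xddc0
  op=0xddc0>>11=0x1b ⇒ eor (RR)
  rd@[10:8]=0x5 ⇒ h
  rs@[7:5]=0x6 ⇒ l

h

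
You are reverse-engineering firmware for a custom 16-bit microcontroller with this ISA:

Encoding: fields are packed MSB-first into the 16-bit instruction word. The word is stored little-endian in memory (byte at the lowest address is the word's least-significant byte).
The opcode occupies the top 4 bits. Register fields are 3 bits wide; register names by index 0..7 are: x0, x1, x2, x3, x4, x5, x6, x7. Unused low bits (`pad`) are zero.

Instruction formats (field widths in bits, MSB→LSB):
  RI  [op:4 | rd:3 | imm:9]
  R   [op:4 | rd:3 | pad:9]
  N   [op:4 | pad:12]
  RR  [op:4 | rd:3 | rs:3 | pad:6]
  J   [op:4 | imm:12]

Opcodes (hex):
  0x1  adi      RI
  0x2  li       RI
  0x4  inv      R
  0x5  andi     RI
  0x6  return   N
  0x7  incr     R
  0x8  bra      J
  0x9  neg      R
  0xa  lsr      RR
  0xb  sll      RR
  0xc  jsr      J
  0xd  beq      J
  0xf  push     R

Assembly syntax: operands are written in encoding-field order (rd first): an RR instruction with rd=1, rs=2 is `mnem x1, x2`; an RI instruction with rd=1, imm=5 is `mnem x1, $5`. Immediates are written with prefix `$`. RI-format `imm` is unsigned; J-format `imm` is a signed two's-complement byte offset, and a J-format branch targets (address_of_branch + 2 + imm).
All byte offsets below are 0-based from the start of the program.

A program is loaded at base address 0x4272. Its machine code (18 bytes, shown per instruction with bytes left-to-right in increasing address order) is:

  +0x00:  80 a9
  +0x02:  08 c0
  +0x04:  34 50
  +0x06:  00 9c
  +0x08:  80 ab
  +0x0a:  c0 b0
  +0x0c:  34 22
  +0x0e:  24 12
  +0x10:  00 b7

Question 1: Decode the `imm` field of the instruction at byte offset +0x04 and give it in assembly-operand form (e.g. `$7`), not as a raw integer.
$52

+0x04: 34 50 ⇒ word 0x5034 (little)
  top 4b → 0x5 → andi [RI]
  rd: (w>>9)&0x7=0x0 → x0
  imm: (w>>0)&0x1ff=0x34 → $52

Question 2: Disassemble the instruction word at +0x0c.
@+0c  little-endian(34 22) = 0x2234
  opcode bits[15:12]=0x2: li/RI
  rd: (w>>9)&0x7=0x1 → x1
  imm: (w>>0)&0x1ff=0x34 → $52

li x1, $52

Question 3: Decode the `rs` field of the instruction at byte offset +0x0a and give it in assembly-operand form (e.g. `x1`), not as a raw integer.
@+0a  little-endian(c0 b0) = 0xb0c0
  opcode bits[15:12]=0xb: sll/RR
  rd: (w>>9)&0x7=0x0 → x0
  rs: (w>>6)&0x7=0x3 → x3

x3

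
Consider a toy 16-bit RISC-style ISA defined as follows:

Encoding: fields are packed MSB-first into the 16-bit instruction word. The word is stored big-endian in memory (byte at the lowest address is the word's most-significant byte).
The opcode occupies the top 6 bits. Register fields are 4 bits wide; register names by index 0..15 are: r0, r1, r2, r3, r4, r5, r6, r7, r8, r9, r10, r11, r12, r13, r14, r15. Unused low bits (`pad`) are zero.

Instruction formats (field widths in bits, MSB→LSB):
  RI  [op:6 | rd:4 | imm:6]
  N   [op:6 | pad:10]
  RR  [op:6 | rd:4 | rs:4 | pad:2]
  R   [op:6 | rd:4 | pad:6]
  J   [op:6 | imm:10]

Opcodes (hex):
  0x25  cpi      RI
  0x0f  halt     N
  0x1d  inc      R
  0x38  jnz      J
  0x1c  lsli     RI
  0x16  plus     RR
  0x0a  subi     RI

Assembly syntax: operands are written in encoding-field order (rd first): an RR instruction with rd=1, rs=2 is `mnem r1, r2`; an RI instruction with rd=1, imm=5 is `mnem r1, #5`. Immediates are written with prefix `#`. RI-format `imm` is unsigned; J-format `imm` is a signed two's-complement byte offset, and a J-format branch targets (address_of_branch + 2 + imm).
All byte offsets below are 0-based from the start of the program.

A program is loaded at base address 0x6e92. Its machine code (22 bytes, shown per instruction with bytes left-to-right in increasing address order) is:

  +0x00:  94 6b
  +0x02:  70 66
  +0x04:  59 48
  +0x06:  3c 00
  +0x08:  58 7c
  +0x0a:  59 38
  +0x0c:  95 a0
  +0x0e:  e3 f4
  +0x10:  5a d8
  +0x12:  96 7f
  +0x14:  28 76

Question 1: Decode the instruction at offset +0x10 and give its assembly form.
plus r11, r6

off 0x10: read 5a d8 as big → 0x5ad8
  op=0x5ad8>>10=0x16 ⇒ plus (RR)
  [9:6] rd=11 = r11
  [5:2] rs=6 = r6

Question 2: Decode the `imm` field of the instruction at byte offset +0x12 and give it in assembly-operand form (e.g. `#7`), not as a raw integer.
off 0x12: read 96 7f as big → 0x967f
  opcode bits[15:10]=0x25: cpi/RI
  rd: (w>>6)&0xf=0x9 → r9
  imm: (w>>0)&0x3f=0x3f → #63

#63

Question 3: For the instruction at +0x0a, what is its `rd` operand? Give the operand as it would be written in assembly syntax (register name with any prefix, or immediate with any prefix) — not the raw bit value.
@+0a  big-endian(59 38) = 0x5938
  top 6b → 0x16 → plus [RR]
  rd: (w>>6)&0xf=0x4 → r4
  rs: (w>>2)&0xf=0xe → r14

r4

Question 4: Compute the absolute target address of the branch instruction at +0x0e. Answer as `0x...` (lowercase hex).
0x6e96

@+0e  big-endian(e3 f4) = 0xe3f4
  opcode bits[15:10]=0x38: jnz/J
  imm: (w>>0)&0x3ff=0x3f4 (s10→-12) → #-12
  target = base 0x6e92 + off 0x0e + 2 + imm -12 = 0x6e96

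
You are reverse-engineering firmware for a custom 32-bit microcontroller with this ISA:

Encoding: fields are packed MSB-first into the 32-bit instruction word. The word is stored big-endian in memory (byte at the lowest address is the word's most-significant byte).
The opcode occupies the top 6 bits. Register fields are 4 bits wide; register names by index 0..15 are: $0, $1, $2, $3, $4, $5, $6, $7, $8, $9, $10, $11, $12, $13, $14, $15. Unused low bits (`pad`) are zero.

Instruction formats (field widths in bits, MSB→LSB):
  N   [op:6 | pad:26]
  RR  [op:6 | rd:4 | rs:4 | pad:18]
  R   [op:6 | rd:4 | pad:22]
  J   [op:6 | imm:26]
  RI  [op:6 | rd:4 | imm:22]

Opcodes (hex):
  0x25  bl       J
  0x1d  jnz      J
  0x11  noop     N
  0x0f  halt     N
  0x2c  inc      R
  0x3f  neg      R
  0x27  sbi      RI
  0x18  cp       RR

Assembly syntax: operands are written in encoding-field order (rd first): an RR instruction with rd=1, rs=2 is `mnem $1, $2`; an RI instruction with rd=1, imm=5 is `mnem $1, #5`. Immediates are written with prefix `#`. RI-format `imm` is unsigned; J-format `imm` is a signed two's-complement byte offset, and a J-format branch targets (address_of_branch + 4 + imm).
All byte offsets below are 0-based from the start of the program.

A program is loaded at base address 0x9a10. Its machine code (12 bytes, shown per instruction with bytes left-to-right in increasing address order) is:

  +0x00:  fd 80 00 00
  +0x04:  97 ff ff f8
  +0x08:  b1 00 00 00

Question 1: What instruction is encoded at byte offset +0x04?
off 0x04: read 97 ff ff f8 as big → 0x97fffff8
  top 6b → 0x25 → bl [J]
  imm@[25:0]=0x3fffff8 (s26→-8) ⇒ #-8

bl #-8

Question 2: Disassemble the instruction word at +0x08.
inc $4

off 0x08: read b1 00 00 00 as big → 0xb1000000
  opcode bits[31:26]=0x2c: inc/R
  [25:22] rd=4 = $4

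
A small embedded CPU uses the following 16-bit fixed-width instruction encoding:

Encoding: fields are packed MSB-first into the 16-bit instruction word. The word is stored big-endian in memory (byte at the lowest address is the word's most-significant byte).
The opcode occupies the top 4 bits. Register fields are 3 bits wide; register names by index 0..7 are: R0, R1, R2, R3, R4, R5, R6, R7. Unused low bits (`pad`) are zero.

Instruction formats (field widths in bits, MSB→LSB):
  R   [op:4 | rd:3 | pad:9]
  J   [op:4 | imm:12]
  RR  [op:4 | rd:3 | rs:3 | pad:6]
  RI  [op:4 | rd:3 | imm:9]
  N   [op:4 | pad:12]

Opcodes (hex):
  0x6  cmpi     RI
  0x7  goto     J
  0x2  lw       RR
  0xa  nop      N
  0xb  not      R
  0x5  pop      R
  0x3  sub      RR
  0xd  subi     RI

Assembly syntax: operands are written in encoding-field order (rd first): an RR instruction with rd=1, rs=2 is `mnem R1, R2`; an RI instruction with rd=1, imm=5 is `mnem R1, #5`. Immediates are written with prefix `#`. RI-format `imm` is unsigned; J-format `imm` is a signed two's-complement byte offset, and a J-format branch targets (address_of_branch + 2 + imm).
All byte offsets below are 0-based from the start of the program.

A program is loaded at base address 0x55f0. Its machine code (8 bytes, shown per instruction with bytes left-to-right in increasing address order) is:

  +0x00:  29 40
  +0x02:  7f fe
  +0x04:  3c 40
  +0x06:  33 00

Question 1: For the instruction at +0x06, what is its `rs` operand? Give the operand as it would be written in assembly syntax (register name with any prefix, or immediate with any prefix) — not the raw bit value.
R4

+0x06: 33 00 ⇒ word 0x3300 (big)
  top 4b → 0x3 → sub [RR]
  [11:9] rd=1 = R1
  [8:6] rs=4 = R4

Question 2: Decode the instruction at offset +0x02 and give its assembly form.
goto #-2

[02] 7f fe → 0x7ffe
  opcode bits[15:12]=0x7: goto/J
  imm@[11:0]=0xffe (s12→-2) ⇒ #-2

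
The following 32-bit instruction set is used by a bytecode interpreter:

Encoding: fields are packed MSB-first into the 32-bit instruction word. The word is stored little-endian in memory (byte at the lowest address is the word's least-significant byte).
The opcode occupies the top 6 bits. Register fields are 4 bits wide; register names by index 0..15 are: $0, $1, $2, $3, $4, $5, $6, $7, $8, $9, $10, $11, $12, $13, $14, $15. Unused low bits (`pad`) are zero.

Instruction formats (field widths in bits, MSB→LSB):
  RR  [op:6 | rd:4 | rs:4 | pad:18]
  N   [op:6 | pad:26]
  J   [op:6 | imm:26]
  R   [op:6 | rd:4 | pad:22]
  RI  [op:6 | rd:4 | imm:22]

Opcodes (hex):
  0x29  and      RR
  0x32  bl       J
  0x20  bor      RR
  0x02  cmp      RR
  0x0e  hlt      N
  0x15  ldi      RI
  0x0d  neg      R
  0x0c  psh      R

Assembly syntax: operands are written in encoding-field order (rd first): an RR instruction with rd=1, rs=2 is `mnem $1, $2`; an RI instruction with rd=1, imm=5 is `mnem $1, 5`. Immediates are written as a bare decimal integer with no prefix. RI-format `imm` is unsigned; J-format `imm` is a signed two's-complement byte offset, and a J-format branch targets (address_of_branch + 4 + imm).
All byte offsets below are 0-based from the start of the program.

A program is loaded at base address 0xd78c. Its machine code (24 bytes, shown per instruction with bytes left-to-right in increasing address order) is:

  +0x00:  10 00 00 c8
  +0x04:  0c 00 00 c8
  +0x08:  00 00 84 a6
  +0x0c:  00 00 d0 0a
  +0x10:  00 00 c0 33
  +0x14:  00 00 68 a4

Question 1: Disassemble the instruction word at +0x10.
off 0x10: read 00 00 c0 33 as little → 0x33c00000
  top 6b → 0xc → psh [R]
  rd@[25:22]=0xf ⇒ $15

psh $15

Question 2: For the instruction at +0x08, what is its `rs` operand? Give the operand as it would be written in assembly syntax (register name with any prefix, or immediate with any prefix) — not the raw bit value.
$1

[08] 00 00 84 a6 → 0xa6840000
  op=0xa6840000>>26=0x29 ⇒ and (RR)
  [25:22] rd=10 = $10
  [21:18] rs=1 = $1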